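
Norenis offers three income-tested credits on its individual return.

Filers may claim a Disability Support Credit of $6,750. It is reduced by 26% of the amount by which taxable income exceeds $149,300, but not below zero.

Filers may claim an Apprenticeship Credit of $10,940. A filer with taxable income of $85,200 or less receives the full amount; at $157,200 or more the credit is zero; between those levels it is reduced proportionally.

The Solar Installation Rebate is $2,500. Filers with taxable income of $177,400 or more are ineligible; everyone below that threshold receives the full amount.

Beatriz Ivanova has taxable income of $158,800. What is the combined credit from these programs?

Disability Support Credit: 26% of the $9,500 excess over $149,300 is $2,470; credit = $6,750 − $2,470 = $4,280.
Apprenticeship Credit: $158,800 is at or above $157,200, so the credit is $0.
Solar Installation Rebate: $158,800 is below the $177,400 cutoff, so the full $2,500 applies.
Total: $4,280 + $0 + $2,500 = $6,780.

$6,780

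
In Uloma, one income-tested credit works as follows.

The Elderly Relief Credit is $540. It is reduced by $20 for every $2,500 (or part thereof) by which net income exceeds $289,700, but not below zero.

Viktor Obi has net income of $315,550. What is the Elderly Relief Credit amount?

$320

Elderly Relief Credit: income exceeds $289,700 by $25,850, which is 11 full-or-partial $2,500 increments; reduction = 11 × $20 = $220, leaving $320.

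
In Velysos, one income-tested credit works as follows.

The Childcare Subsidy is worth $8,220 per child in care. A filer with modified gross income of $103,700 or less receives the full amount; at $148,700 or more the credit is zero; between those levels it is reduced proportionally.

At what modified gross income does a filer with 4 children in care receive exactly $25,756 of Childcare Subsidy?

Full credit = 4 × $8,220 = $32,880.
$25,756 is 25,756/32,880 of the full $32,880, so 7,124/32,880 of the $45,000 range has been used: income = $103,700 + $45,000 × 7,124/32,880 = $113,450.

$113,450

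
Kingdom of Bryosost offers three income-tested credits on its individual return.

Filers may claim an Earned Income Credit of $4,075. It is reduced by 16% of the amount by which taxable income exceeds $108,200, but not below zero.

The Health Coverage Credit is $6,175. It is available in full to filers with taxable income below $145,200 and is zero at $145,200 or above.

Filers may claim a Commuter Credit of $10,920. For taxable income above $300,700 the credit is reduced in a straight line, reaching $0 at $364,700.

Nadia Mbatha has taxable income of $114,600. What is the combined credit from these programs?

Earned Income Credit: 16% of the $6,400 excess over $108,200 is $1,024; credit = $4,075 − $1,024 = $3,051.
Health Coverage Credit: $114,600 is below the $145,200 cutoff, so the full $6,175 applies.
Commuter Credit: $114,600 is at or below the $300,700 threshold, so the full $10,920 applies.
Total: $3,051 + $6,175 + $10,920 = $20,146.

$20,146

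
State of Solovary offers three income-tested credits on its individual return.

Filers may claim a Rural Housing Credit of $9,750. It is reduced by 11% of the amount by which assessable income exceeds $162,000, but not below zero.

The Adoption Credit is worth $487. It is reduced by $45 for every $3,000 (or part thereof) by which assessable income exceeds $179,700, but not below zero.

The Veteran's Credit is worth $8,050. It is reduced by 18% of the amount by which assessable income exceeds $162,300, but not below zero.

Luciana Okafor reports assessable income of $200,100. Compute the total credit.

Rural Housing Credit: 11% of the $38,100 excess over $162,000 is $4,191; credit = $9,750 − $4,191 = $5,559.
Adoption Credit: income exceeds $179,700 by $20,400, which is 7 full-or-partial $3,000 increments; reduction = 7 × $45 = $315, leaving $172.
Veteran's Credit: 18% of the $37,800 excess over $162,300 is $6,804; credit = $8,050 − $6,804 = $1,246.
Total: $5,559 + $172 + $1,246 = $6,977.

$6,977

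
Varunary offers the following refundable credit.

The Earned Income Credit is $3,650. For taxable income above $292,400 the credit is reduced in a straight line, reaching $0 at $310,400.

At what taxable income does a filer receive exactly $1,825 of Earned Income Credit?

$1,825 is 1,825/3,650 of the full $3,650, so 1,825/3,650 of the $18,000 range has been used: income = $292,400 + $18,000 × 1,825/3,650 = $301,400.

$301,400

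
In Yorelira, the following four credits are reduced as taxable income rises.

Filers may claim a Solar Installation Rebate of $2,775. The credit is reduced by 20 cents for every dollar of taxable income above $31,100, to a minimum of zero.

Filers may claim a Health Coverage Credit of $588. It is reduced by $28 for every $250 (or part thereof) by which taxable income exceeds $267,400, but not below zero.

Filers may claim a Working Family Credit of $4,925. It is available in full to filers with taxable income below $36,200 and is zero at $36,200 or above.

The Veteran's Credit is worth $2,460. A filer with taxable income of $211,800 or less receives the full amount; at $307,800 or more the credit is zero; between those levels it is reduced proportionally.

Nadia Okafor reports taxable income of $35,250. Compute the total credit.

$9,918

Solar Installation Rebate: 20% of the $4,150 excess over $31,100 is $830; credit = $2,775 − $830 = $1,945.
Health Coverage Credit: $35,250 is at or below the $267,400 threshold, so the full $588 applies.
Working Family Credit: $35,250 is below the $36,200 cutoff, so the full $4,925 applies.
Veteran's Credit: $35,250 is at or below the $211,800 threshold, so the full $2,460 applies.
Total: $1,945 + $588 + $4,925 + $2,460 = $9,918.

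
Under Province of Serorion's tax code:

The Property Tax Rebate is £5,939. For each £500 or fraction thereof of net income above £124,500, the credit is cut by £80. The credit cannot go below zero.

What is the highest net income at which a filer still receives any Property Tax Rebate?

£161,500

After 74 increments the reduction is 74 × £80 = £5,920, leaving £19; one more increment wipes it out. Increment 74 ends at excess 74 × £500 = £37,000, so the highest qualifying income is £124,500 + £37,000 = £161,500.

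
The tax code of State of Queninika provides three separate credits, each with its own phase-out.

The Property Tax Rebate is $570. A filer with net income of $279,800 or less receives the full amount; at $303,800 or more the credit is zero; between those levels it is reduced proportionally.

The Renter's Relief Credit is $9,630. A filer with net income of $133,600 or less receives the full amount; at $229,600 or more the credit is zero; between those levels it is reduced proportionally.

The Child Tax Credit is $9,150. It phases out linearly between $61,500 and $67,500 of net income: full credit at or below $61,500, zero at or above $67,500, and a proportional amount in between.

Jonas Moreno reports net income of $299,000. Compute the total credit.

$114

Property Tax Rebate: $299,000 is $19,200 into a $24,000 phase-out range, leaving 4,800/24,000 of the credit: $570 × 4,800/24,000 = $114.
Renter's Relief Credit: $299,000 is at or above $229,600, so the credit is $0.
Child Tax Credit: $299,000 is at or above $67,500, so the credit is $0.
Total: $114 + $0 + $0 = $114.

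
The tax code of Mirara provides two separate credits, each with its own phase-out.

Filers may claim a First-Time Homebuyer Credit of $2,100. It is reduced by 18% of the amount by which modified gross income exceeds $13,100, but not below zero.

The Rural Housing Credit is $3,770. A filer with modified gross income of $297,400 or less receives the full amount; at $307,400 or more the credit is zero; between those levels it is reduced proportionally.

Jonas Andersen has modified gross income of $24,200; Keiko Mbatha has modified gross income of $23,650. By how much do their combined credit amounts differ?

Jonas ($24,200): First-Time Homebuyer Credit: 18% of the $11,100 excess over $13,100 is $1,998; credit = $2,100 − $1,998 = $102. Rural Housing Credit: $24,200 is at or below the $297,400 threshold, so the full $3,770 applies. total $102 + $3,770 = $3,872
Keiko ($23,650): First-Time Homebuyer Credit: 18% of the $10,550 excess over $13,100 is $1,899; credit = $2,100 − $1,899 = $201. Rural Housing Credit: $23,650 is at or below the $297,400 threshold, so the full $3,770 applies. total $201 + $3,770 = $3,971
Difference: |$3,872 − $3,971| = $99.

$99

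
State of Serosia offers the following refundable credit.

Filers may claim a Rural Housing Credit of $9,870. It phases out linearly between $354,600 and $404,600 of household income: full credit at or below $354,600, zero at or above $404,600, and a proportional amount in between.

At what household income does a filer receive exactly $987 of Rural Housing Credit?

$399,600

$987 is 987/9,870 of the full $9,870, so 8,883/9,870 of the $50,000 range has been used: income = $354,600 + $50,000 × 8,883/9,870 = $399,600.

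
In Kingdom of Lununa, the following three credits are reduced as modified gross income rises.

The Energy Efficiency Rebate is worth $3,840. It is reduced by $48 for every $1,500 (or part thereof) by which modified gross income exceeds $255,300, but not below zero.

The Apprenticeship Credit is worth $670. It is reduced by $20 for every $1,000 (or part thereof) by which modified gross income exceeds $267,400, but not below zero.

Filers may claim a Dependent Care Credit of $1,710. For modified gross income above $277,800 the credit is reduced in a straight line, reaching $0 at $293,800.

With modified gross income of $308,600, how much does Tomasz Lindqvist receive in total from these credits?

$2,112

Energy Efficiency Rebate: income exceeds $255,300 by $53,300, which is 36 full-or-partial $1,500 increments; reduction = 36 × $48 = $1,728, leaving $2,112.
Apprenticeship Credit: income exceeds $267,400 by $41,200 → 42 increments × $20 = $840 ≥ base, so the credit is $0.
Dependent Care Credit: $308,600 is at or above $293,800, so the credit is $0.
Total: $2,112 + $0 + $0 = $2,112.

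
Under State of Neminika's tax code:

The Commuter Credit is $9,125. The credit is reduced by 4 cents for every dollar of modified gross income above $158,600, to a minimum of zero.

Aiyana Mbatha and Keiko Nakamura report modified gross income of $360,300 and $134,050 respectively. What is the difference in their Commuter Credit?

Aiyana ($360,300): Commuter Credit: 4% of the $201,700 excess over $158,600 is $8,068; credit = $9,125 − $8,068 = $1,057.
Keiko ($134,050): Commuter Credit: $134,050 is at or below the $158,600 threshold, so the full $9,125 applies.
Difference: |$1,057 − $9,125| = $8,068.

$8,068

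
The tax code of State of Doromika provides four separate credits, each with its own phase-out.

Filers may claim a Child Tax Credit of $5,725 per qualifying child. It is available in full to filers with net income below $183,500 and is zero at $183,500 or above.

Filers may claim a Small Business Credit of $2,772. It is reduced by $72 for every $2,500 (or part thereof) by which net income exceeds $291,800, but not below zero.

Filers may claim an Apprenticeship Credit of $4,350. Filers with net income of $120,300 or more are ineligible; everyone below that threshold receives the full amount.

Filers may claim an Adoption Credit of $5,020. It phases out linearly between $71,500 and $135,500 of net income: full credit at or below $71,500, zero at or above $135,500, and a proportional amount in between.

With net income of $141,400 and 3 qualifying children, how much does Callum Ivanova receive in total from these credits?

Child Tax Credit: base = 3 × $5,725 = $17,175. $141,400 is below the $183,500 cutoff, so the full $17,175 applies.
Small Business Credit: $141,400 is at or below the $291,800 threshold, so the full $2,772 applies.
Apprenticeship Credit: $141,400 meets or exceeds the $120,300 cutoff, so the credit is $0.
Adoption Credit: $141,400 is at or above $135,500, so the credit is $0.
Total: $17,175 + $2,772 + $0 + $0 = $19,947.

$19,947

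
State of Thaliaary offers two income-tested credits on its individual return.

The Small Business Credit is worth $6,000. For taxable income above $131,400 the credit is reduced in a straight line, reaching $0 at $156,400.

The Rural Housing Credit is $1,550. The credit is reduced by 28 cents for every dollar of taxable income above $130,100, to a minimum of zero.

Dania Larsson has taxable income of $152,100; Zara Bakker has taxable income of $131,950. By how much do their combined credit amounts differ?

Dania ($152,100): Small Business Credit: $152,100 is $20,700 into a $25,000 phase-out range, leaving 4,300/25,000 of the credit: $6,000 × 4,300/25,000 = $1,032. Rural Housing Credit: 28% of the $22,000 excess over $130,100 is $6,160 ≥ base, so the credit is $0. total $1,032 + $0 = $1,032
Zara ($131,950): Small Business Credit: $131,950 is $550 into a $25,000 phase-out range, leaving 24,450/25,000 of the credit: $6,000 × 24,450/25,000 = $5,868. Rural Housing Credit: 28% of the $1,850 excess over $130,100 is $518; credit = $1,550 − $518 = $1,032. total $5,868 + $1,032 = $6,900
Difference: |$1,032 − $6,900| = $5,868.

$5,868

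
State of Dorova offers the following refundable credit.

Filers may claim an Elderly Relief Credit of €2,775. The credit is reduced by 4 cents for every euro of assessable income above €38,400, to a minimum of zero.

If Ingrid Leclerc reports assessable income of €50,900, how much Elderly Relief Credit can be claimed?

Elderly Relief Credit: 4% of the €12,500 excess over €38,400 is €500; credit = €2,775 − €500 = €2,275.

€2,275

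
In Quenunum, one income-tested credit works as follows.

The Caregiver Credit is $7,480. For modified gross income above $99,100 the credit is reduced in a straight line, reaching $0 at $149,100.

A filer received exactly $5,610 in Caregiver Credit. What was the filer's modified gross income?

$5,610 is 5,610/7,480 of the full $7,480, so 1,870/7,480 of the $50,000 range has been used: income = $99,100 + $50,000 × 1,870/7,480 = $111,600.

$111,600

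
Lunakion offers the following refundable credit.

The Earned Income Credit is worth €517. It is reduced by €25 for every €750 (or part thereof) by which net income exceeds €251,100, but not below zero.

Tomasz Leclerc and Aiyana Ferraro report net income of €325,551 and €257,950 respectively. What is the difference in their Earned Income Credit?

€267

Tomasz (€325,551): Earned Income Credit: income exceeds €251,100 by €74,451 → 100 increments × €25 = €2,500 ≥ base, so the credit is €0.
Aiyana (€257,950): Earned Income Credit: income exceeds €251,100 by €6,850, which is 10 full-or-partial €750 increments; reduction = 10 × €25 = €250, leaving €267.
Difference: |€0 − €267| = €267.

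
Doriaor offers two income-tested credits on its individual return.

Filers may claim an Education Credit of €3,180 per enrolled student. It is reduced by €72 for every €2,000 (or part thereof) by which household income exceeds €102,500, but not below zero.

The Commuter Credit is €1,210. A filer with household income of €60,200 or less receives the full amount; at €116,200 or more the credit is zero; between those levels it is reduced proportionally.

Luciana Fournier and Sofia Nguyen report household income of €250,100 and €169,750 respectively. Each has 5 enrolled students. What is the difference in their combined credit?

€2,880

Luciana (€250,100): Education Credit: base = 5 × €3,180 = €15,900. income exceeds €102,500 by €147,600, which is 74 full-or-partial €2,000 increments; reduction = 74 × €72 = €5,328, leaving €10,572. Commuter Credit: €250,100 is at or above €116,200, so the credit is €0. total €10,572 + €0 = €10,572
Sofia (€169,750): Education Credit: base = 5 × €3,180 = €15,900. income exceeds €102,500 by €67,250, which is 34 full-or-partial €2,000 increments; reduction = 34 × €72 = €2,448, leaving €13,452. Commuter Credit: €169,750 is at or above €116,200, so the credit is €0. total €13,452 + €0 = €13,452
Difference: |€10,572 − €13,452| = €2,880.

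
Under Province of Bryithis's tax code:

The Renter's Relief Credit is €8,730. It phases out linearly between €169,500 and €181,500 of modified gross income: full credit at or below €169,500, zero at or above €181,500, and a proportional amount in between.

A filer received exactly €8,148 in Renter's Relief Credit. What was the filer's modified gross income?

€8,148 is 8,148/8,730 of the full €8,730, so 582/8,730 of the €12,000 range has been used: income = €169,500 + €12,000 × 582/8,730 = €170,300.

€170,300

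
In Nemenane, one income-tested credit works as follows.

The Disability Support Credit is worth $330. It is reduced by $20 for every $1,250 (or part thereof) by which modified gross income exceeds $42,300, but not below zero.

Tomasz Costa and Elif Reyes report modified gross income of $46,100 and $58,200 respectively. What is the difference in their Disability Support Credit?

Tomasz ($46,100): Disability Support Credit: income exceeds $42,300 by $3,800, which is 4 full-or-partial $1,250 increments; reduction = 4 × $20 = $80, leaving $250.
Elif ($58,200): Disability Support Credit: income exceeds $42,300 by $15,900, which is 13 full-or-partial $1,250 increments; reduction = 13 × $20 = $260, leaving $70.
Difference: |$250 − $70| = $180.

$180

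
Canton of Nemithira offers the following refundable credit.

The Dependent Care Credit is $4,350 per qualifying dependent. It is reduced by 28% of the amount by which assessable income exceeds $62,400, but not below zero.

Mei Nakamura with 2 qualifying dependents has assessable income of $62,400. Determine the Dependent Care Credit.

Dependent Care Credit: base = 2 × $4,350 = $8,700. $62,400 is at or below the $62,400 threshold, so the full $8,700 applies.

$8,700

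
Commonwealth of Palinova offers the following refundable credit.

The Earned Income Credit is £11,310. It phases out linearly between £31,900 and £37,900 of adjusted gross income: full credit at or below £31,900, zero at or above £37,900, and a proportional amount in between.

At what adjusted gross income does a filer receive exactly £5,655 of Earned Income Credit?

£34,900

£5,655 is 5,655/11,310 of the full £11,310, so 5,655/11,310 of the £6,000 range has been used: income = £31,900 + £6,000 × 5,655/11,310 = £34,900.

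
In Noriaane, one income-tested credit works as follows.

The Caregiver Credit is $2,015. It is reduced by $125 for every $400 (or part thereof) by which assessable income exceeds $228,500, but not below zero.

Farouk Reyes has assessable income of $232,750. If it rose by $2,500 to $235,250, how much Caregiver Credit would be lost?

$640

At $232,750 — income exceeds $228,500 by $4,250, which is 11 full-or-partial $400 increments; reduction = 11 × $125 = $1,375, leaving $640.
At $235,250 — income exceeds $228,500 by $6,750 → 17 increments × $125 = $2,125 ≥ base, so the credit is $0.
Lost: $640 − $0 = $640.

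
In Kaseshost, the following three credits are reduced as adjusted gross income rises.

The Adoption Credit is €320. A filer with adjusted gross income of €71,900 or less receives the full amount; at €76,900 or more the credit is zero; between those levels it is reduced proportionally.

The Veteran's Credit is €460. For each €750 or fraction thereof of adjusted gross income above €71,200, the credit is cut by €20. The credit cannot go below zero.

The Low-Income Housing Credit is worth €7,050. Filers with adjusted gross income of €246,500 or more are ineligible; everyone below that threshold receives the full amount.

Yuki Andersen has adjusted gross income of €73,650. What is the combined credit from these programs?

€7,638

Adoption Credit: €73,650 is €1,750 into a €5,000 phase-out range, leaving 3,250/5,000 of the credit: €320 × 3,250/5,000 = €208.
Veteran's Credit: income exceeds €71,200 by €2,450, which is 4 full-or-partial €750 increments; reduction = 4 × €20 = €80, leaving €380.
Low-Income Housing Credit: €73,650 is below the €246,500 cutoff, so the full €7,050 applies.
Total: €208 + €380 + €7,050 = €7,638.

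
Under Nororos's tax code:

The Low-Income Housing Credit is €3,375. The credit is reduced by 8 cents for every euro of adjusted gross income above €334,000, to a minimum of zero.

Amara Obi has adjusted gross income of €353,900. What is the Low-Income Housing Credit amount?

€1,783

Low-Income Housing Credit: 8% of the €19,900 excess over €334,000 is €1,592; credit = €3,375 − €1,592 = €1,783.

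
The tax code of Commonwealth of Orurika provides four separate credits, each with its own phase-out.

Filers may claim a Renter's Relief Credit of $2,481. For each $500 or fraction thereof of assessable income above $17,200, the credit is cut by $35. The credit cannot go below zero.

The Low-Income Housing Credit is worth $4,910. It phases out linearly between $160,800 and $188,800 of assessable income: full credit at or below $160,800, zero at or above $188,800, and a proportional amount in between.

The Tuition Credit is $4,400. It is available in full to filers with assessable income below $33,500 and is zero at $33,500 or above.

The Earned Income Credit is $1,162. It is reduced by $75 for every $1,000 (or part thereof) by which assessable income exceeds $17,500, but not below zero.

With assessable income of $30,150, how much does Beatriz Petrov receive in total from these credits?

$11,068

Renter's Relief Credit: income exceeds $17,200 by $12,950, which is 26 full-or-partial $500 increments; reduction = 26 × $35 = $910, leaving $1,571.
Low-Income Housing Credit: $30,150 is at or below the $160,800 threshold, so the full $4,910 applies.
Tuition Credit: $30,150 is below the $33,500 cutoff, so the full $4,400 applies.
Earned Income Credit: income exceeds $17,500 by $12,650, which is 13 full-or-partial $1,000 increments; reduction = 13 × $75 = $975, leaving $187.
Total: $1,571 + $4,910 + $4,400 + $187 = $11,068.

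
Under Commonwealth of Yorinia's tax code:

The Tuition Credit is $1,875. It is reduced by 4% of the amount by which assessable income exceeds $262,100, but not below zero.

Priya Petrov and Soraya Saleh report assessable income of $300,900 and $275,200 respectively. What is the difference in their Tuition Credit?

$1,028

Priya ($300,900): Tuition Credit: 4% of the $38,800 excess over $262,100 is $1,552; credit = $1,875 − $1,552 = $323.
Soraya ($275,200): Tuition Credit: 4% of the $13,100 excess over $262,100 is $524; credit = $1,875 − $524 = $1,351.
Difference: |$323 − $1,351| = $1,028.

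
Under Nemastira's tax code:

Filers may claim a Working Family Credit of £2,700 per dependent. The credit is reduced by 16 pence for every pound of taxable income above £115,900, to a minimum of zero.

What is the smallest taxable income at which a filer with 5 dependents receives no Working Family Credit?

Full credit = 5 × £2,700 = £13,500.
The credit falls by 16% of each pound above £115,900, so it reaches zero when the excess is £13,500 / 16% = £84,375: income = £115,900 + £84,375 = £200,275.

£200,275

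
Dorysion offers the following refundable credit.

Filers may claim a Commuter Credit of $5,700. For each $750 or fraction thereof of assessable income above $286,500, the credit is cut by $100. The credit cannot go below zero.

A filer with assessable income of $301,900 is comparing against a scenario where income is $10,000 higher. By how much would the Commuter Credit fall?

At $301,900 — income exceeds $286,500 by $15,400, which is 21 full-or-partial $750 increments; reduction = 21 × $100 = $2,100, leaving $3,600.
At $311,900 — income exceeds $286,500 by $25,400, which is 34 full-or-partial $750 increments; reduction = 34 × $100 = $3,400, leaving $2,300.
Lost: $3,600 − $2,300 = $1,300.

$1,300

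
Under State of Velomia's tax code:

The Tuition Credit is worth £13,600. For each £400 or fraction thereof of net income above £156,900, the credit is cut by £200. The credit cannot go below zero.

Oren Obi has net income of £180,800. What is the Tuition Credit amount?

£1,600

Tuition Credit: income exceeds £156,900 by £23,900, which is 60 full-or-partial £400 increments; reduction = 60 × £200 = £12,000, leaving £1,600.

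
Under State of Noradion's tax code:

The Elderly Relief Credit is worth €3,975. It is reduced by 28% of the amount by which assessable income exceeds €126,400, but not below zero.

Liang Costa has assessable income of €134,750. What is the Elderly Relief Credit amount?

Elderly Relief Credit: 28% of the €8,350 excess over €126,400 is €2,338; credit = €3,975 − €2,338 = €1,637.

€1,637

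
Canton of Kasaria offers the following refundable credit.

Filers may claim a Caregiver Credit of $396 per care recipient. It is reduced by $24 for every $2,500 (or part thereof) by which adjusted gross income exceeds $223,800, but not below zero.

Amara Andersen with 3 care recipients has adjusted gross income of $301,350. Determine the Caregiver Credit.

Caregiver Credit: base = 3 × $396 = $1,188. income exceeds $223,800 by $77,550, which is 32 full-or-partial $2,500 increments; reduction = 32 × $24 = $768, leaving $420.

$420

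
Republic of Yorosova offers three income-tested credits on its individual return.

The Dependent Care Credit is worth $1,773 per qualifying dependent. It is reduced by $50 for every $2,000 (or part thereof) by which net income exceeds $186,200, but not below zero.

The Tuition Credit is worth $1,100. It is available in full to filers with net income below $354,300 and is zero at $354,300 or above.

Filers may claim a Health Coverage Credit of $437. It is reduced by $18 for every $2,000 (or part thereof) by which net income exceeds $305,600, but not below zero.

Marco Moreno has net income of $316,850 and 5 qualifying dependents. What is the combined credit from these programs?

Dependent Care Credit: base = 5 × $1,773 = $8,865. income exceeds $186,200 by $130,650, which is 66 full-or-partial $2,000 increments; reduction = 66 × $50 = $3,300, leaving $5,565.
Tuition Credit: $316,850 is below the $354,300 cutoff, so the full $1,100 applies.
Health Coverage Credit: income exceeds $305,600 by $11,250, which is 6 full-or-partial $2,000 increments; reduction = 6 × $18 = $108, leaving $329.
Total: $5,565 + $1,100 + $329 = $6,994.

$6,994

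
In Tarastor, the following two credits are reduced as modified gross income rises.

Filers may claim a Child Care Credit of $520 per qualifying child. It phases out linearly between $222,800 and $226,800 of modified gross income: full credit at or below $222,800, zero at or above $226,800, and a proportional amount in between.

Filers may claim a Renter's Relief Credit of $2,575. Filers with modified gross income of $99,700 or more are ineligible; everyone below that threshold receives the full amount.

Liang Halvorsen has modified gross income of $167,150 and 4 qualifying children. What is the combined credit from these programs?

$2,080

Child Care Credit: base = 4 × $520 = $2,080. $167,150 is at or below the $222,800 threshold, so the full $2,080 applies.
Renter's Relief Credit: $167,150 meets or exceeds the $99,700 cutoff, so the credit is $0.
Total: $2,080 + $0 = $2,080.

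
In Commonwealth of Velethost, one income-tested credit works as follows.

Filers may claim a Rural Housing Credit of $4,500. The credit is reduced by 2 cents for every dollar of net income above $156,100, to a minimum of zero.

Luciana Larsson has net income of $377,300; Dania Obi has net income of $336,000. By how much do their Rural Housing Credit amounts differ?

Luciana ($377,300): Rural Housing Credit: 2% of the $221,200 excess over $156,100 is $4,424; credit = $4,500 − $4,424 = $76.
Dania ($336,000): Rural Housing Credit: 2% of the $179,900 excess over $156,100 is $3,598; credit = $4,500 − $3,598 = $902.
Difference: |$76 − $902| = $826.

$826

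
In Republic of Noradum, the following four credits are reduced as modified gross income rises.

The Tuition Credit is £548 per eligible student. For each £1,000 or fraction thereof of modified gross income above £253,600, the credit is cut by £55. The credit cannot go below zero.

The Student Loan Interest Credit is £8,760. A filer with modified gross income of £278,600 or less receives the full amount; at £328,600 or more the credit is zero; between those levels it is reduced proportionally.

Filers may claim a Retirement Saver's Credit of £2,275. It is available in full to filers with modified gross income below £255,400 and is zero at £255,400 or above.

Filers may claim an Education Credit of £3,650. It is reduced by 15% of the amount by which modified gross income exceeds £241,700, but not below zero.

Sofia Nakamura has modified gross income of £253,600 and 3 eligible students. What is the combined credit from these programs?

Tuition Credit: base = 3 × £548 = £1,644. £253,600 is at or below the £253,600 threshold, so the full £1,644 applies.
Student Loan Interest Credit: £253,600 is at or below the £278,600 threshold, so the full £8,760 applies.
Retirement Saver's Credit: £253,600 is below the £255,400 cutoff, so the full £2,275 applies.
Education Credit: 15% of the £11,900 excess over £241,700 is £1,785; credit = £3,650 − £1,785 = £1,865.
Total: £1,644 + £8,760 + £2,275 + £1,865 = £14,544.

£14,544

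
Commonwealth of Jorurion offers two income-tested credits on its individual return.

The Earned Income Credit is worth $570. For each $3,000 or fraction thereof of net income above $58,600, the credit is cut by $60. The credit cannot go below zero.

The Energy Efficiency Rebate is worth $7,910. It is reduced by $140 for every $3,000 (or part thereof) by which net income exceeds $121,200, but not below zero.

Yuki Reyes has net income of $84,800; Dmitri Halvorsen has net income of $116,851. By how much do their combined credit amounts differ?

Yuki ($84,800): Earned Income Credit: income exceeds $58,600 by $26,200, which is 9 full-or-partial $3,000 increments; reduction = 9 × $60 = $540, leaving $30. Energy Efficiency Rebate: $84,800 is at or below the $121,200 threshold, so the full $7,910 applies. total $30 + $7,910 = $7,940
Dmitri ($116,851): Earned Income Credit: income exceeds $58,600 by $58,251 → 20 increments × $60 = $1,200 ≥ base, so the credit is $0. Energy Efficiency Rebate: $116,851 is at or below the $121,200 threshold, so the full $7,910 applies. total $0 + $7,910 = $7,910
Difference: |$7,940 − $7,910| = $30.

$30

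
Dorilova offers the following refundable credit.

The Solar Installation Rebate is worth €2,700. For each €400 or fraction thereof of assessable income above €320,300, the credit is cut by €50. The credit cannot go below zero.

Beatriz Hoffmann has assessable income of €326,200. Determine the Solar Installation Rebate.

Solar Installation Rebate: income exceeds €320,300 by €5,900, which is 15 full-or-partial €400 increments; reduction = 15 × €50 = €750, leaving €1,950.

€1,950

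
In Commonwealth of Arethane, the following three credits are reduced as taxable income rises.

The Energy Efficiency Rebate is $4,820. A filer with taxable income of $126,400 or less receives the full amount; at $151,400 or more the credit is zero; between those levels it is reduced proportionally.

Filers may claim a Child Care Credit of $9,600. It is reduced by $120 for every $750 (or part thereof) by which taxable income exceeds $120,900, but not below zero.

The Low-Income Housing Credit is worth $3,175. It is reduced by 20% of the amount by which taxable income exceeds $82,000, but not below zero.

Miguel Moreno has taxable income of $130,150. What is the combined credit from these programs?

$12,137

Energy Efficiency Rebate: $130,150 is $3,750 into a $25,000 phase-out range, leaving 21,250/25,000 of the credit: $4,820 × 21,250/25,000 = $4,097.
Child Care Credit: income exceeds $120,900 by $9,250, which is 13 full-or-partial $750 increments; reduction = 13 × $120 = $1,560, leaving $8,040.
Low-Income Housing Credit: 20% of the $48,150 excess over $82,000 is $9,630 ≥ base, so the credit is $0.
Total: $4,097 + $8,040 + $0 = $12,137.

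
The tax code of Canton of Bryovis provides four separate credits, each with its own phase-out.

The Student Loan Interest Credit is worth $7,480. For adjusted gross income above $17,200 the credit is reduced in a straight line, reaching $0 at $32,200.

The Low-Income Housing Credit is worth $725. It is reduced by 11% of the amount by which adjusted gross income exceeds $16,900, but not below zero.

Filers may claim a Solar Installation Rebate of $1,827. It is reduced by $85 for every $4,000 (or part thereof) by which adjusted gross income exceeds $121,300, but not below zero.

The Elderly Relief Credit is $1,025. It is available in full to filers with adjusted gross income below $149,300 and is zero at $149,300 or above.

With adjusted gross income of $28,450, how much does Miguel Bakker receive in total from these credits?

Student Loan Interest Credit: $28,450 is $11,250 into a $15,000 phase-out range, leaving 3,750/15,000 of the credit: $7,480 × 3,750/15,000 = $1,870.
Low-Income Housing Credit: 11% of the $11,550 excess over $16,900 is $1,270.50 ≥ base, so the credit is $0.
Solar Installation Rebate: $28,450 is at or below the $121,300 threshold, so the full $1,827 applies.
Elderly Relief Credit: $28,450 is below the $149,300 cutoff, so the full $1,025 applies.
Total: $1,870 + $0 + $1,827 + $1,025 = $4,722.

$4,722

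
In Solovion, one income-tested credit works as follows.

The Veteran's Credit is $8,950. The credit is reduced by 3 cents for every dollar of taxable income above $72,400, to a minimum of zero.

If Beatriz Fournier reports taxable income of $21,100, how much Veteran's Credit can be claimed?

$8,950

Veteran's Credit: $21,100 is at or below the $72,400 threshold, so the full $8,950 applies.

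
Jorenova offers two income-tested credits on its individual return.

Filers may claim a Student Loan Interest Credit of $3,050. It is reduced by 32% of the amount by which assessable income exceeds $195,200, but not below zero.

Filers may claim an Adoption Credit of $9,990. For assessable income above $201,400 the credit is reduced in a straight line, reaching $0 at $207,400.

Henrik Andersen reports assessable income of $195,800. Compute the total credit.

$12,848

Student Loan Interest Credit: 32% of the $600 excess over $195,200 is $192; credit = $3,050 − $192 = $2,858.
Adoption Credit: $195,800 is at or below the $201,400 threshold, so the full $9,990 applies.
Total: $2,858 + $9,990 = $12,848.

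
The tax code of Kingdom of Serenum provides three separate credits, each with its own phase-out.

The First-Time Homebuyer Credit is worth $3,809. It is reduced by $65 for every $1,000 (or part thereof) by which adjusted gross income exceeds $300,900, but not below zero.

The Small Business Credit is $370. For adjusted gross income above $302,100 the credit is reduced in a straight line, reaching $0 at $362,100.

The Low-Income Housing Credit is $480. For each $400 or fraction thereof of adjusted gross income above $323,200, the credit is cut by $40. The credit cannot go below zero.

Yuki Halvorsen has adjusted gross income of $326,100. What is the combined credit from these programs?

$2,501

First-Time Homebuyer Credit: income exceeds $300,900 by $25,200, which is 26 full-or-partial $1,000 increments; reduction = 26 × $65 = $1,690, leaving $2,119.
Small Business Credit: $326,100 is $24,000 into a $60,000 phase-out range, leaving 36,000/60,000 of the credit: $370 × 36,000/60,000 = $222.
Low-Income Housing Credit: income exceeds $323,200 by $2,900, which is 8 full-or-partial $400 increments; reduction = 8 × $40 = $320, leaving $160.
Total: $2,119 + $222 + $160 = $2,501.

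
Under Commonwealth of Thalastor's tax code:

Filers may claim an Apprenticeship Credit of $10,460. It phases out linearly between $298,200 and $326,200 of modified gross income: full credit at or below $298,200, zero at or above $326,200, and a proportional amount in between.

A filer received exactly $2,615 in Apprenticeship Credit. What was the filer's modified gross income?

$319,200

$2,615 is 2,615/10,460 of the full $10,460, so 7,845/10,460 of the $28,000 range has been used: income = $298,200 + $28,000 × 7,845/10,460 = $319,200.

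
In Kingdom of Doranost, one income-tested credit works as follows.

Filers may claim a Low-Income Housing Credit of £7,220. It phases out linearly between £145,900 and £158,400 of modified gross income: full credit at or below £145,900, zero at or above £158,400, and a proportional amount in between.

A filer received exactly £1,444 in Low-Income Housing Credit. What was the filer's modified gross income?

£155,900

£1,444 is 1,444/7,220 of the full £7,220, so 5,776/7,220 of the £12,500 range has been used: income = £145,900 + £12,500 × 5,776/7,220 = £155,900.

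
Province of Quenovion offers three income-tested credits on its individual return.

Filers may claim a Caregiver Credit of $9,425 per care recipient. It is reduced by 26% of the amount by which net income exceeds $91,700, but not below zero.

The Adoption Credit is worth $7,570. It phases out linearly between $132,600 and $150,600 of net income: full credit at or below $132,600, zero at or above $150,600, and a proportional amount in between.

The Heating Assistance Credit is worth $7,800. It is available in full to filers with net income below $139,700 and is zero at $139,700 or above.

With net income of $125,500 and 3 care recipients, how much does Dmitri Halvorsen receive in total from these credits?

$34,857

Caregiver Credit: base = 3 × $9,425 = $28,275. 26% of the $33,800 excess over $91,700 is $8,788; credit = $28,275 − $8,788 = $19,487.
Adoption Credit: $125,500 is at or below the $132,600 threshold, so the full $7,570 applies.
Heating Assistance Credit: $125,500 is below the $139,700 cutoff, so the full $7,800 applies.
Total: $19,487 + $7,570 + $7,800 = $34,857.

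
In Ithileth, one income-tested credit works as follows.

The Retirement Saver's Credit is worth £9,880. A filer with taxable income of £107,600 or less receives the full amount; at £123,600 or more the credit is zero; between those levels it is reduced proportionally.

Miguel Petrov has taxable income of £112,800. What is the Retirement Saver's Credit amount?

£6,669

Retirement Saver's Credit: £112,800 is £5,200 into a £16,000 phase-out range, leaving 10,800/16,000 of the credit: £9,880 × 10,800/16,000 = £6,669.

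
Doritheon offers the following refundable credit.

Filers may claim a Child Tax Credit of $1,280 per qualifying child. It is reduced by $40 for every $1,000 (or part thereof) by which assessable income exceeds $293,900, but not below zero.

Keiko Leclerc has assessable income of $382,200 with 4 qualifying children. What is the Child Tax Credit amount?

$1,560

Child Tax Credit: base = 4 × $1,280 = $5,120. income exceeds $293,900 by $88,300, which is 89 full-or-partial $1,000 increments; reduction = 89 × $40 = $3,560, leaving $1,560.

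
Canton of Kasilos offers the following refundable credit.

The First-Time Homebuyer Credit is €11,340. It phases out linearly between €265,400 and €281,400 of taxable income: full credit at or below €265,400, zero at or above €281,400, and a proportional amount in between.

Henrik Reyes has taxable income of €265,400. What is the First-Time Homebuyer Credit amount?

First-Time Homebuyer Credit: €265,400 is at or below the €265,400 threshold, so the full €11,340 applies.

€11,340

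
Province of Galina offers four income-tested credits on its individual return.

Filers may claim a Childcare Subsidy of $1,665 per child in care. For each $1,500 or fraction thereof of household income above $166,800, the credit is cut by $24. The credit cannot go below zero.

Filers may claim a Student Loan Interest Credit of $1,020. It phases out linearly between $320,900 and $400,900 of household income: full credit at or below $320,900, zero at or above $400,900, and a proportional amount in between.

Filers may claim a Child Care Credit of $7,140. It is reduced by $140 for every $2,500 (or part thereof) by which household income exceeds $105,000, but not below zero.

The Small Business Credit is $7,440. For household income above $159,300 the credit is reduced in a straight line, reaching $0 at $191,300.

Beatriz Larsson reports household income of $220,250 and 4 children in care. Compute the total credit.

Childcare Subsidy: base = 4 × $1,665 = $6,660. income exceeds $166,800 by $53,450, which is 36 full-or-partial $1,500 increments; reduction = 36 × $24 = $864, leaving $5,796.
Student Loan Interest Credit: $220,250 is at or below the $320,900 threshold, so the full $1,020 applies.
Child Care Credit: income exceeds $105,000 by $115,250, which is 47 full-or-partial $2,500 increments; reduction = 47 × $140 = $6,580, leaving $560.
Small Business Credit: $220,250 is at or above $191,300, so the credit is $0.
Total: $5,796 + $1,020 + $560 + $0 = $7,376.

$7,376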